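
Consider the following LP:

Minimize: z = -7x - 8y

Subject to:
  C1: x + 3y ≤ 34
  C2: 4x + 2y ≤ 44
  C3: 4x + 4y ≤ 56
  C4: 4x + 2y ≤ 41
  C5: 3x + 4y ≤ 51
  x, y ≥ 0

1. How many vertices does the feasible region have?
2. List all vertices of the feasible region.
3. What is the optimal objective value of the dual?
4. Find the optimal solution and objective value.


1. 6
2. (0, 0), (10.25, 0), (6.5, 7.5), (5, 9), (3.4, 10.2), (0, 11.33)
3. -107
4. x = 5, y = 9, z = -107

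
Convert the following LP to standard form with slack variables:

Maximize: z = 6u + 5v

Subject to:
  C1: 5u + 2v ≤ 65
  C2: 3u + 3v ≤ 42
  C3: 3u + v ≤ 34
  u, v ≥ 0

max z = 6u + 5v

s.t.
  5u + 2v + s1 = 65
  3u + 3v + s2 = 42
  3u + v + s3 = 34
  u, v, s1, s2, s3 ≥ 0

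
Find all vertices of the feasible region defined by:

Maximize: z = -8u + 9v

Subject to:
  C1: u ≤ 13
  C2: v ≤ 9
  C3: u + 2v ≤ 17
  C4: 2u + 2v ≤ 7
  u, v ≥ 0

(0, 0), (3.5, 0), (0, 3.5)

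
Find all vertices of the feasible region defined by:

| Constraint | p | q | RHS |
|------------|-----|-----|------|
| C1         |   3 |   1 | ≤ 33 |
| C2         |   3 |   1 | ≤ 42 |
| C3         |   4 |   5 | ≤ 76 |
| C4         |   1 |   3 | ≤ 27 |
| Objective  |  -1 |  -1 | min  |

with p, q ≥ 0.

(0, 0), (11, 0), (9, 6), (0, 9)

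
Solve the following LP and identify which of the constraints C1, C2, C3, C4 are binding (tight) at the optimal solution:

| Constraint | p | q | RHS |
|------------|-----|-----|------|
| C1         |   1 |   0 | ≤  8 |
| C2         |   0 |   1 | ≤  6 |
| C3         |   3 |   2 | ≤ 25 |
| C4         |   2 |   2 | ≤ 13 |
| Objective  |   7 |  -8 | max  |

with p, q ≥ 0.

At p = 6.5, q = 0, compute slack b - a·x for each constraint:
  C1: 8 − 6.5 = 1.5  (slack)
  C2: 6 − 0 = 6  (slack)
  C3: 25 − 19.5 = 5.5  (slack)
  C4: 13 − 13 = 0  (binding)

Optimal: p = 6.5, q = 0
Binding: C4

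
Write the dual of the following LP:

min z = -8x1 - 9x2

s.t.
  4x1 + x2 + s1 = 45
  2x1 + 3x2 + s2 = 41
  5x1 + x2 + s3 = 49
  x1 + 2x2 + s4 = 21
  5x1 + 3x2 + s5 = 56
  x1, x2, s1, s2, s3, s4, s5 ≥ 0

Primal min cᵀx s.t. Ax ≤ b, x ≥ 0  →  Dual max −bᵀy s.t. Aᵀy ≥ −c, y ≥ 0.

Maximize: z = -45y1 - 41y2 - 49y3 - 21y4 - 56y5

Subject to:
  4y1 + 2y2 + 5y3 + y4 + 5y5 ≥ 8
  y1 + 3y2 + y3 + 2y4 + 3y5 ≥ 9
  y1, y2, y3, y4, y5 ≥ 0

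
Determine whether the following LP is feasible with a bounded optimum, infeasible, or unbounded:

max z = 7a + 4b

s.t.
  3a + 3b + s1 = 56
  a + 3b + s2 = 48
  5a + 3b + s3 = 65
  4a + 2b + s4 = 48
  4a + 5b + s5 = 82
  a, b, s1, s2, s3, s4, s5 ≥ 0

Feasible with a bounded optimal solution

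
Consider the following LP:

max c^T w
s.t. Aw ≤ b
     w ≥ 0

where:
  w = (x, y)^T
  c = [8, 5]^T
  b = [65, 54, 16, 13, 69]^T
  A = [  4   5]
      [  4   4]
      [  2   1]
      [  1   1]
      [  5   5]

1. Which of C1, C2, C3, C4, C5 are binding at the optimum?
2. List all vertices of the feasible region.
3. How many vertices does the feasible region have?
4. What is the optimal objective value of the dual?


1. C3, C4
2. (0, 0), (8, 0), (3, 10), (0, 13)
3. 4
4. 74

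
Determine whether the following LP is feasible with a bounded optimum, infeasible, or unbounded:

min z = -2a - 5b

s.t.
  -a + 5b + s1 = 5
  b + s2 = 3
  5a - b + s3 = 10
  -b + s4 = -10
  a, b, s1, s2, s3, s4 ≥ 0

Infeasible (no feasible solution exists)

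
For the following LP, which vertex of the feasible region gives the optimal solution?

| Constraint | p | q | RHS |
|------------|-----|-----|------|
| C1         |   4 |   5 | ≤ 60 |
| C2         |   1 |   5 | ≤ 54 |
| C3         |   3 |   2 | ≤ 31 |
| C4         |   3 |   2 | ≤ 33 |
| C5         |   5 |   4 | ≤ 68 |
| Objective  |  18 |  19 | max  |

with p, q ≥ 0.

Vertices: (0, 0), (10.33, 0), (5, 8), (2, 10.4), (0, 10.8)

Evaluate the objective at each vertex of the feasible region:
  z(0, 0) = 0
  z(10.33, 0) = 186
  z(5, 8) = 242  ←
  z(2, 10.4) = 233.6
  z(0, 10.8) = 205.2
The maximum is at p = 5, q = 8.

(5, 8)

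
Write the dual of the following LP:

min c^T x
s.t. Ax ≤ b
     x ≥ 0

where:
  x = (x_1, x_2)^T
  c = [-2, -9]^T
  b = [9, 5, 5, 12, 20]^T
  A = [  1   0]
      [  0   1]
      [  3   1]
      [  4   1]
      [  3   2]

Primal min cᵀx s.t. Ax ≤ b, x ≥ 0  →  Dual max −bᵀy s.t. Aᵀy ≥ −c, y ≥ 0.

Maximize: z = -9y1 - 5y2 - 5y3 - 12y4 - 20y5

Subject to:
  y1 + 3y3 + 4y4 + 3y5 ≥ 2
  y2 + y3 + y4 + 2y5 ≥ 9
  y1, y2, y3, y4, y5 ≥ 0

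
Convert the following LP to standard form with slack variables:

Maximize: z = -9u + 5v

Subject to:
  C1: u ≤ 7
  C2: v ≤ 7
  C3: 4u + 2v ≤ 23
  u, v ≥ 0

max z = -9u + 5v

s.t.
  u + s1 = 7
  v + s2 = 7
  4u + 2v + s3 = 23
  u, v, s1, s2, s3 ≥ 0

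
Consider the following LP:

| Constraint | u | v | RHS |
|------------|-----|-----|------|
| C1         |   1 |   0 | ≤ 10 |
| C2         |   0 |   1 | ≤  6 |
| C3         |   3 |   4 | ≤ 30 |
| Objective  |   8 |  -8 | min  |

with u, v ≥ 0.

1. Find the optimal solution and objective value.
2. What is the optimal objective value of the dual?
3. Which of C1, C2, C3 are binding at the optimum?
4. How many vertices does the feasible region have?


1. u = 0, v = 6, z = -48
2. -48
3. C2
4. 4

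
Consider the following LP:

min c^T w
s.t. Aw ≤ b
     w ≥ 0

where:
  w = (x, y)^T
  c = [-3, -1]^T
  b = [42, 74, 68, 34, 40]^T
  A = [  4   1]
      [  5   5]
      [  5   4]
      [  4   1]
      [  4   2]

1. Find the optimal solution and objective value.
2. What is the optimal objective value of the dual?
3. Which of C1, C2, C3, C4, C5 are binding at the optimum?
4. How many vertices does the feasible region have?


1. x = 7, y = 6, z = -27
2. -27
3. C4, C5
4. 5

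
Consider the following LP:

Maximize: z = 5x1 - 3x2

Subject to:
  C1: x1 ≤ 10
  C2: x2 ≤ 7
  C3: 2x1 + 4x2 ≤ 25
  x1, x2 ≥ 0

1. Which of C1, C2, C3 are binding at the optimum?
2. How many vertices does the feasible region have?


1. C1
2. 4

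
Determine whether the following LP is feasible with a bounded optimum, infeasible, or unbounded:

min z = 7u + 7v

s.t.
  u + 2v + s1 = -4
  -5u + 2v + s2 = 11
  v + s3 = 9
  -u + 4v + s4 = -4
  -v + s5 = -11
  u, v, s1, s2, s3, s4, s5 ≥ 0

Infeasible (no feasible solution exists)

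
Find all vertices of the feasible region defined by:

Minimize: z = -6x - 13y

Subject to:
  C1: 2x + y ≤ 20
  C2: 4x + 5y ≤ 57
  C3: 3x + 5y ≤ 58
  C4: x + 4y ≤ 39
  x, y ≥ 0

(0, 0), (10, 0), (7.167, 5.667), (3, 9), (0, 9.75)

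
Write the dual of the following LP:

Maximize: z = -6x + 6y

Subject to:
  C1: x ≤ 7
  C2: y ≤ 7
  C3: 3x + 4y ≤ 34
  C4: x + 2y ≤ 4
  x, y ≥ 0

Primal max cᵀx s.t. Ax ≤ b, x ≥ 0  →  Dual min bᵀy s.t. Aᵀy ≥ c, y ≥ 0.

Minimize: z = 7y1 + 7y2 + 34y3 + 4y4

Subject to:
  y1 + 3y3 + y4 ≥ -6
  y2 + 4y3 + 2y4 ≥ 6
  y1, y2, y3, y4 ≥ 0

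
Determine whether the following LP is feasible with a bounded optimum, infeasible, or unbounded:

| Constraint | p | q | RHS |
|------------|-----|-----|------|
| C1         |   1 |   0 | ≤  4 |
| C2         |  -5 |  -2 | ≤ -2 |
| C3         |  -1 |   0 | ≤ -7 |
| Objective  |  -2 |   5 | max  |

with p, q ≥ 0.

Infeasible (no feasible solution exists)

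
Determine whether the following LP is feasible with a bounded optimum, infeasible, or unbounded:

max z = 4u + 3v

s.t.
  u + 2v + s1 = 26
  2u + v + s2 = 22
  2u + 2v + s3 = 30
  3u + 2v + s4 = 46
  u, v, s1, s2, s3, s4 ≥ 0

Feasible with a bounded optimal solution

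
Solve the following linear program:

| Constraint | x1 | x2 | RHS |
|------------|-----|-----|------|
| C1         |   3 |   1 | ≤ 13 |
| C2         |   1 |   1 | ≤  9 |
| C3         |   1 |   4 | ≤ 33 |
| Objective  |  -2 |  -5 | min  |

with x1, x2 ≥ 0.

Evaluate the objective at each vertex of the feasible region:
  z(0, 0) = 0
  z(4.333, 0) = -8.667
  z(2, 7) = -39
  z(1, 8) = -42  ←
  z(0, 8.25) = -41.25
The minimum is at x1 = 1, x2 = 8.

x1 = 1, x2 = 8, z = -42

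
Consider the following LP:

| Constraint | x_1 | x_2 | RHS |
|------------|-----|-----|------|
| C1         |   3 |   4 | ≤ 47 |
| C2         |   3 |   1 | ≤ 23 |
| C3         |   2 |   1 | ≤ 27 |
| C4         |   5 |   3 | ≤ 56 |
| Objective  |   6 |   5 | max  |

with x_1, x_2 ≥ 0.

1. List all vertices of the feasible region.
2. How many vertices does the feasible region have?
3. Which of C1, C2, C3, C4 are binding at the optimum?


1. (0, 0), (7.667, 0), (5, 8), (0, 11.75)
2. 4
3. C1, C2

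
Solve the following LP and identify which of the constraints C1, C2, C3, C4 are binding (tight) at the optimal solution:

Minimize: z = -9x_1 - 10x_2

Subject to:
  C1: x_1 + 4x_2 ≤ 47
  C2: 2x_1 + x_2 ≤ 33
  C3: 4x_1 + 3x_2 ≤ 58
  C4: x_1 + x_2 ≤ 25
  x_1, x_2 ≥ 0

At x_1 = 7, x_2 = 10, compute slack b - a·x for each constraint:
  C1: 47 − 47 = 0  (binding)
  C2: 33 − 24 = 9  (slack)
  C3: 58 − 58 = 0  (binding)
  C4: 25 − 17 = 8  (slack)

Optimal: x_1 = 7, x_2 = 10
Binding: C1, C3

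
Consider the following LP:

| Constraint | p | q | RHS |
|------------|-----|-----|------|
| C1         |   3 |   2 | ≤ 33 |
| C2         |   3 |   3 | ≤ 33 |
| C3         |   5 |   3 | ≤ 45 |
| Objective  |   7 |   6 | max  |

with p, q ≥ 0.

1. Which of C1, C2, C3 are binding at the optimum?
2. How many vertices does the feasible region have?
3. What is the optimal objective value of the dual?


1. C2, C3
2. 4
3. 72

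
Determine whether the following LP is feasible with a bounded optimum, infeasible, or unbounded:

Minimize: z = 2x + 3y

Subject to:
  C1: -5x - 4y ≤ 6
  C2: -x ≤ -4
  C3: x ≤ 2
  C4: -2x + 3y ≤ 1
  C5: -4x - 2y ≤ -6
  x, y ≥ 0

Infeasible (no feasible solution exists)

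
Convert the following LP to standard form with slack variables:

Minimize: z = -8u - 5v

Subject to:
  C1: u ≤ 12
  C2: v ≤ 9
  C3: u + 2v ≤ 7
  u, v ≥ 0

min z = -8u - 5v

s.t.
  u + s1 = 12
  v + s2 = 9
  u + 2v + s3 = 7
  u, v, s1, s2, s3 ≥ 0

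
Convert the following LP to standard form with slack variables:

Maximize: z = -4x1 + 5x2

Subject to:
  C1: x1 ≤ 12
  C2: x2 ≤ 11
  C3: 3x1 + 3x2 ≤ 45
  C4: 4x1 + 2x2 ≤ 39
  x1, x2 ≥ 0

max z = -4x1 + 5x2

s.t.
  x1 + s1 = 12
  x2 + s2 = 11
  3x1 + 3x2 + s3 = 45
  4x1 + 2x2 + s4 = 39
  x1, x2, s1, s2, s3, s4 ≥ 0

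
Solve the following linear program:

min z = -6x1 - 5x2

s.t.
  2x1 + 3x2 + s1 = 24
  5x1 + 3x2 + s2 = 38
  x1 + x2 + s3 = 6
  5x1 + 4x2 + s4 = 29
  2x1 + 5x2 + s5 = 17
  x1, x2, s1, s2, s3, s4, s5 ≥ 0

Evaluate the objective at each vertex of the feasible region:
  z(0, 0) = 0
  z(5.8, 0) = -34.8
  z(5, 1) = -35  ←
  z(4.333, 1.667) = -34.33
  z(0, 3.4) = -17
The minimum is at x1 = 5, x2 = 1.

x1 = 5, x2 = 1, z = -35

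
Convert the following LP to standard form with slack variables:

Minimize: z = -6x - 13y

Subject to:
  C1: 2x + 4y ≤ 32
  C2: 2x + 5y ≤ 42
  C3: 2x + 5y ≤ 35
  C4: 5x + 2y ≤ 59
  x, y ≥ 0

min z = -6x - 13y

s.t.
  2x + 4y + s1 = 32
  2x + 5y + s2 = 42
  2x + 5y + s3 = 35
  5x + 2y + s4 = 59
  x, y, s1, s2, s3, s4 ≥ 0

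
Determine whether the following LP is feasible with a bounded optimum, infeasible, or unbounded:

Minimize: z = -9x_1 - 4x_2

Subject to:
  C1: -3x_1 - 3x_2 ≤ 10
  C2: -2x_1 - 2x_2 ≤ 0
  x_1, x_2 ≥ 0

Unbounded (objective can decrease without bound)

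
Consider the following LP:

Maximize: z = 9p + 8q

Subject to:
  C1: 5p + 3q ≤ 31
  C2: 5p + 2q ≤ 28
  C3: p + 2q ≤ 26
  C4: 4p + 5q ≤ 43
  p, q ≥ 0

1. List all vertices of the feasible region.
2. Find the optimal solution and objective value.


1. (0, 0), (5.6, 0), (4.4, 3), (2, 7), (0, 8.6)
2. p = 2, q = 7, z = 74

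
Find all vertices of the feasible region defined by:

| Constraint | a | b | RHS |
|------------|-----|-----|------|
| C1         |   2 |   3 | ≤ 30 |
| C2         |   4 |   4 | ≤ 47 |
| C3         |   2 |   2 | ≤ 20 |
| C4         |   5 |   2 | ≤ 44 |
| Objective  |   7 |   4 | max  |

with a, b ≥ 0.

(0, 0), (8.8, 0), (8, 2), (0, 10)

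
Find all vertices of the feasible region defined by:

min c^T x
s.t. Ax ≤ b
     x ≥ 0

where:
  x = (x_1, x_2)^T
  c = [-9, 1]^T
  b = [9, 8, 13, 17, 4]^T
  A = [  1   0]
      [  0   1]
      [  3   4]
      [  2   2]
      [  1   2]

(0, 0), (4, 0), (0, 2)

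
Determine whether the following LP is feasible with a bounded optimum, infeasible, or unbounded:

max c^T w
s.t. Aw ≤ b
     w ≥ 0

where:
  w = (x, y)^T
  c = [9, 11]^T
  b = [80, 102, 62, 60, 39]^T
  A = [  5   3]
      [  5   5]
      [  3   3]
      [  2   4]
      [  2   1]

Feasible with a bounded optimal solution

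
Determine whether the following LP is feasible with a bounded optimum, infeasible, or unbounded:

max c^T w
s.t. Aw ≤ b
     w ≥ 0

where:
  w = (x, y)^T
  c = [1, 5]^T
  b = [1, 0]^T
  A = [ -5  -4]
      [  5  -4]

Unbounded (objective can increase without bound)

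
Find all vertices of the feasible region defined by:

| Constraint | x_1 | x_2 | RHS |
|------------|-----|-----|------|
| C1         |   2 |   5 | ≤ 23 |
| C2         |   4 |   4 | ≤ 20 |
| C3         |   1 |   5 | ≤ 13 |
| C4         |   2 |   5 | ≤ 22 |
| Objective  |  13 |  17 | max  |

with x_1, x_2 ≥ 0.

(0, 0), (5, 0), (3, 2), (0, 2.6)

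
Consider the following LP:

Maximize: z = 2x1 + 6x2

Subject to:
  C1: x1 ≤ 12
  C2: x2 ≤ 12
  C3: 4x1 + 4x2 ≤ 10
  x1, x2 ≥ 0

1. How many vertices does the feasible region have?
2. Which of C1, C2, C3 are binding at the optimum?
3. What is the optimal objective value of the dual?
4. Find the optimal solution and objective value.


1. 3
2. C3
3. 15
4. x1 = 0, x2 = 2.5, z = 15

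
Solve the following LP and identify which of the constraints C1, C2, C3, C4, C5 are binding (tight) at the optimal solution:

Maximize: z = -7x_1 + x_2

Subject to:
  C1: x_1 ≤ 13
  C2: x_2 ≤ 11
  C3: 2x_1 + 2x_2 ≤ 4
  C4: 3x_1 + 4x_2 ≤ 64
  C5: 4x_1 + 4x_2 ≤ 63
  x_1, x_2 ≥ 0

At x_1 = 0, x_2 = 2, compute slack b - a·x for each constraint:
  C1: 13 − 0 = 13  (slack)
  C2: 11 − 2 = 9  (slack)
  C3: 4 − 4 = 0  (binding)
  C4: 64 − 8 = 56  (slack)
  C5: 63 − 8 = 55  (slack)

Optimal: x_1 = 0, x_2 = 2
Binding: C3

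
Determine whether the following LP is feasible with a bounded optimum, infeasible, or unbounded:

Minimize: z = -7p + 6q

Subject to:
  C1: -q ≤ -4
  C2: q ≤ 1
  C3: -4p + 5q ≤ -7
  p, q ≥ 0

Infeasible (no feasible solution exists)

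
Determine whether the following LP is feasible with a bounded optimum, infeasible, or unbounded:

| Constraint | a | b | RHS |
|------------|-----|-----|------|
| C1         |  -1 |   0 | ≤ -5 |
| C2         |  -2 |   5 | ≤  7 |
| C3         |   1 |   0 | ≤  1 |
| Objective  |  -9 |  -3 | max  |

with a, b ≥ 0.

Infeasible (no feasible solution exists)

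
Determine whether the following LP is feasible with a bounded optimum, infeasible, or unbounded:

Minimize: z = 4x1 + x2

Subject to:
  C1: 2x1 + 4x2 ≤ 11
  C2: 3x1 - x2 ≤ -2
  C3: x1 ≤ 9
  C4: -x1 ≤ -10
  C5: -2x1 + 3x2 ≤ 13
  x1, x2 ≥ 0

Infeasible (no feasible solution exists)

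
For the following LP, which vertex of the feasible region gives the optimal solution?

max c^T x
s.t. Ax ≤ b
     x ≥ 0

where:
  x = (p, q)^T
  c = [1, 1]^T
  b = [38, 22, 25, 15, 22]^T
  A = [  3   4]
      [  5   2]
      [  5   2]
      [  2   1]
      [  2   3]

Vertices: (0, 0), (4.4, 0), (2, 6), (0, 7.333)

Evaluate the objective at each vertex of the feasible region:
  z(0, 0) = 0
  z(4.4, 0) = 4.4
  z(2, 6) = 8  ←
  z(0, 7.333) = 7.333
The maximum is at p = 2, q = 6.

(2, 6)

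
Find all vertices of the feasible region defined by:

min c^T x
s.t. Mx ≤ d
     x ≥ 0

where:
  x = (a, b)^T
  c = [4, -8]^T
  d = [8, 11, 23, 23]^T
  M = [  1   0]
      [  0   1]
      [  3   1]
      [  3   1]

(0, 0), (7.667, 0), (4, 11), (0, 11)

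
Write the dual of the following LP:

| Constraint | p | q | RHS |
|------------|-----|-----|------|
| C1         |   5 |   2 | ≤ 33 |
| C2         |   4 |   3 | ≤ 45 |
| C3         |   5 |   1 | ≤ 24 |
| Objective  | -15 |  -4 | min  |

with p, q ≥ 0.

Primal min cᵀx s.t. Ax ≤ b, x ≥ 0  →  Dual max −bᵀy s.t. Aᵀy ≥ −c, y ≥ 0.

Maximize: z = -33y1 - 45y2 - 24y3

Subject to:
  5y1 + 4y2 + 5y3 ≥ 15
  2y1 + 3y2 + y3 ≥ 4
  y1, y2, y3 ≥ 0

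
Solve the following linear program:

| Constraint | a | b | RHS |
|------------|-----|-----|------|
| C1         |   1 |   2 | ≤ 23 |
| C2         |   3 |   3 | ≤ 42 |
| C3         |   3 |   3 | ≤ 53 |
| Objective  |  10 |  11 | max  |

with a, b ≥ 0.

Evaluate the objective at each vertex of the feasible region:
  z(0, 0) = 0
  z(14, 0) = 140
  z(5, 9) = 149  ←
  z(0, 11.5) = 126.5
The maximum is at a = 5, b = 9.

a = 5, b = 9, z = 149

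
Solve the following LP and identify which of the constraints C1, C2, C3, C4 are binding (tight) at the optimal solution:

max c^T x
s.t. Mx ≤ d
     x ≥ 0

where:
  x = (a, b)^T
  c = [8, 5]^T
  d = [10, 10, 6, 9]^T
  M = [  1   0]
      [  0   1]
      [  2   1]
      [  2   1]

At a = 0, b = 6, compute slack b - a·x for each constraint:
  C1: 10 − 0 = 10  (slack)
  C2: 10 − 6 = 4  (slack)
  C3: 6 − 6 = 0  (binding)
  C4: 9 − 6 = 3  (slack)

Optimal: a = 0, b = 6
Binding: C3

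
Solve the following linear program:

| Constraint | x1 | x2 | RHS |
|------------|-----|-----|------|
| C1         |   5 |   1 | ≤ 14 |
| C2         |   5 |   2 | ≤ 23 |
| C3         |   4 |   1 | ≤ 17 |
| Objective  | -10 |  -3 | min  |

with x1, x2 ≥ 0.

Evaluate the objective at each vertex of the feasible region:
  z(0, 0) = 0
  z(2.8, 0) = -28
  z(1, 9) = -37  ←
  z(0, 11.5) = -34.5
The minimum is at x1 = 1, x2 = 9.

x1 = 1, x2 = 9, z = -37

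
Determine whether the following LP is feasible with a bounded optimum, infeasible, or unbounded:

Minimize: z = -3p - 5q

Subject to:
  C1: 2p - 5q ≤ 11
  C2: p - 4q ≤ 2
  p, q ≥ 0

Unbounded (objective can decrease without bound)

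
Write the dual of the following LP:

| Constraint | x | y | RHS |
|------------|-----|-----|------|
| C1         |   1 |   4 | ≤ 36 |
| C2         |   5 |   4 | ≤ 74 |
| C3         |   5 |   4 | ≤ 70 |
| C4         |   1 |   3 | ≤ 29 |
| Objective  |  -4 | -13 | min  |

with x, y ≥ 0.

Primal min cᵀx s.t. Ax ≤ b, x ≥ 0  →  Dual max −bᵀy s.t. Aᵀy ≥ −c, y ≥ 0.

Maximize: z = -36y1 - 74y2 - 70y3 - 29y4

Subject to:
  y1 + 5y2 + 5y3 + y4 ≥ 4
  4y1 + 4y2 + 4y3 + 3y4 ≥ 13
  y1, y2, y3, y4 ≥ 0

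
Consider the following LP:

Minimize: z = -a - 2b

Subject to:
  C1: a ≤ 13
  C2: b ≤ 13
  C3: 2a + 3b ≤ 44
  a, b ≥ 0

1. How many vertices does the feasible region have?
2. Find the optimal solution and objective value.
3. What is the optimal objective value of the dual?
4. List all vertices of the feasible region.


1. 5
2. a = 2.5, b = 13, z = -28.5
3. -28.5
4. (0, 0), (13, 0), (13, 6), (2.5, 13), (0, 13)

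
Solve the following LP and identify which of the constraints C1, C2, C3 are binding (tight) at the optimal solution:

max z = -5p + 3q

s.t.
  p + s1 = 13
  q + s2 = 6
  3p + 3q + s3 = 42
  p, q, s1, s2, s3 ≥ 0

At p = 0, q = 6, compute slack b - a·x for each constraint:
  C1: 13 − 0 = 13  (slack)
  C2: 6 − 6 = 0  (binding)
  C3: 42 − 18 = 24  (slack)

Optimal: p = 0, q = 6
Binding: C2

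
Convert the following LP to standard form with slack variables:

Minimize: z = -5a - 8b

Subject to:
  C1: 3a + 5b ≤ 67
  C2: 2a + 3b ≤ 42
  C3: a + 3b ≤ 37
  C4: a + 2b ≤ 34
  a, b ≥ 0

min z = -5a - 8b

s.t.
  3a + 5b + s1 = 67
  2a + 3b + s2 = 42
  a + 3b + s3 = 37
  a + 2b + s4 = 34
  a, b, s1, s2, s3, s4 ≥ 0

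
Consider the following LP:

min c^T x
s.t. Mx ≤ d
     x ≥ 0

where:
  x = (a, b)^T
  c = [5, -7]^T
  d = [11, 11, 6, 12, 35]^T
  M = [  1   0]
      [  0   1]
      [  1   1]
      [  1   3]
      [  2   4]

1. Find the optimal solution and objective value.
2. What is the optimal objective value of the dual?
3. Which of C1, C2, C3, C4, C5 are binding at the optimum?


1. a = 0, b = 4, z = -28
2. -28
3. C4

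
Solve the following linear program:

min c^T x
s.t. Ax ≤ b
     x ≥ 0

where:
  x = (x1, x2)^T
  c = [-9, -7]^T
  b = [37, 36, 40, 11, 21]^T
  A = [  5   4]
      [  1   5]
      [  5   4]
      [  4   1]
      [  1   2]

Evaluate the objective at each vertex of the feasible region:
  z(0, 0) = 0
  z(2.75, 0) = -24.75
  z(1, 7) = -58  ←
  z(0, 7.2) = -50.4
The minimum is at x1 = 1, x2 = 7.

x1 = 1, x2 = 7, z = -58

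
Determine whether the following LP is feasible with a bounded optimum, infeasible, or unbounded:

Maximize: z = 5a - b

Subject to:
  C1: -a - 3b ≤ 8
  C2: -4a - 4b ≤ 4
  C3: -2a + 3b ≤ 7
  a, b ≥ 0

Unbounded (objective can increase without bound)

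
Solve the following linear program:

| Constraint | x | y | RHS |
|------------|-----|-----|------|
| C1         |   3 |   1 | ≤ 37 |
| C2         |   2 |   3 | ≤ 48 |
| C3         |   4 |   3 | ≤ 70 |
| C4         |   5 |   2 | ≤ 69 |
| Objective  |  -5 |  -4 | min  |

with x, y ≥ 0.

Evaluate the objective at each vertex of the feasible region:
  z(0, 0) = 0
  z(12.33, 0) = -61.67
  z(9, 10) = -85  ←
  z(0, 16) = -64
The minimum is at x = 9, y = 10.

x = 9, y = 10, z = -85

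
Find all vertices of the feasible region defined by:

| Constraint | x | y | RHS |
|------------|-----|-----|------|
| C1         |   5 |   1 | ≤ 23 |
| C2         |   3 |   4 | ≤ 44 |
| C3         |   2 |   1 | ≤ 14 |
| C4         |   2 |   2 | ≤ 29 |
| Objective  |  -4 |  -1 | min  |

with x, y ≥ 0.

(0, 0), (4.6, 0), (3, 8), (2.4, 9.2), (0, 11)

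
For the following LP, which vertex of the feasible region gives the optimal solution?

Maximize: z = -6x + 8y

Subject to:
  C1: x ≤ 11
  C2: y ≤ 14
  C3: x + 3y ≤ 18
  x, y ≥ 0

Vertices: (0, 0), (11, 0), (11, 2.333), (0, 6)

Evaluate the objective at each vertex of the feasible region:
  z(0, 0) = 0
  z(11, 0) = -66
  z(11, 2.333) = -47.33
  z(0, 6) = 48  ←
The maximum is at x = 0, y = 6.

(0, 6)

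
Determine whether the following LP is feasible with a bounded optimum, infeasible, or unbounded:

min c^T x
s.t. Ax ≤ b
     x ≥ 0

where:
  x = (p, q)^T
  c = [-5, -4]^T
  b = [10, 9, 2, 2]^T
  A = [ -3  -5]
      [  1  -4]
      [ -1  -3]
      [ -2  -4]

Unbounded (objective can decrease without bound)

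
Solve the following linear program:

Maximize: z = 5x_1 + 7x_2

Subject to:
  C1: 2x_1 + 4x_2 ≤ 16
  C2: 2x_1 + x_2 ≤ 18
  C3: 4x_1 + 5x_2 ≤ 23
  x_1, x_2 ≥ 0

Evaluate the objective at each vertex of the feasible region:
  z(0, 0) = 0
  z(5.75, 0) = 28.75
  z(2, 3) = 31  ←
  z(0, 4) = 28
The maximum is at x_1 = 2, x_2 = 3.

x_1 = 2, x_2 = 3, z = 31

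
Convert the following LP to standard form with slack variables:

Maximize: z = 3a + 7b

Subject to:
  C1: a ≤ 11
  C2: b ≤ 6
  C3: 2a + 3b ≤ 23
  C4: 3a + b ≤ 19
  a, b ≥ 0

max z = 3a + 7b

s.t.
  a + s1 = 11
  b + s2 = 6
  2a + 3b + s3 = 23
  3a + b + s4 = 19
  a, b, s1, s2, s3, s4 ≥ 0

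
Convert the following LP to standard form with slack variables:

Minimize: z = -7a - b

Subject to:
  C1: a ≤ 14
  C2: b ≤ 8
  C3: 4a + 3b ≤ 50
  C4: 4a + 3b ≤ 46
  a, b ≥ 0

min z = -7a - b

s.t.
  a + s1 = 14
  b + s2 = 8
  4a + 3b + s3 = 50
  4a + 3b + s4 = 46
  a, b, s1, s2, s3, s4 ≥ 0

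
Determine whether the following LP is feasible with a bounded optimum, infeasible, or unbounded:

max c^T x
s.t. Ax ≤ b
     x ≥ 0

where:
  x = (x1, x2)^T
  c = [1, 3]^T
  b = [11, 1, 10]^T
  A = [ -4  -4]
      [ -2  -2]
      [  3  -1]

Unbounded (objective can increase without bound)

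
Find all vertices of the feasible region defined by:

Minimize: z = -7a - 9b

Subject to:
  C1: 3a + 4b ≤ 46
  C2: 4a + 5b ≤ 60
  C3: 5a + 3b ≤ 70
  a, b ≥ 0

(0, 0), (14, 0), (13.08, 1.538), (10, 4), (0, 11.5)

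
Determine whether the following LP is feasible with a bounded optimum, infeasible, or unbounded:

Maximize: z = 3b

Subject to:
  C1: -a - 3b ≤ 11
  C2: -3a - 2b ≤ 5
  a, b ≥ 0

Unbounded (objective can increase without bound)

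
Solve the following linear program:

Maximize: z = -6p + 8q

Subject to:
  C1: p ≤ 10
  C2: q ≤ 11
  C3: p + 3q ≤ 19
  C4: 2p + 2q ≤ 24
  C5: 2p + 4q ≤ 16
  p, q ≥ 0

Evaluate the objective at each vertex of the feasible region:
  z(0, 0) = 0
  z(8, 0) = -48
  z(0, 4) = 32  ←
The maximum is at p = 0, q = 4.

p = 0, q = 4, z = 32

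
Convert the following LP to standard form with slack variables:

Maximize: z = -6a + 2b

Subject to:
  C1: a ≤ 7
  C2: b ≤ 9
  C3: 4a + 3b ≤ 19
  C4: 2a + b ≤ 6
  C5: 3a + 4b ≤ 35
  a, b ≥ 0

max z = -6a + 2b

s.t.
  a + s1 = 7
  b + s2 = 9
  4a + 3b + s3 = 19
  2a + b + s4 = 6
  3a + 4b + s5 = 35
  a, b, s1, s2, s3, s4, s5 ≥ 0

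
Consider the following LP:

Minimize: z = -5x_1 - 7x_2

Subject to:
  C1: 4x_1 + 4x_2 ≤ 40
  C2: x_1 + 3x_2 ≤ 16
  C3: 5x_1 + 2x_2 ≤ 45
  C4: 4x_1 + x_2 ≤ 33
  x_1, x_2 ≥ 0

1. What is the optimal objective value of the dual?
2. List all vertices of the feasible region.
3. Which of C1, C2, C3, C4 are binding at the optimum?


1. -56
2. (0, 0), (8.25, 0), (7.667, 2.333), (7, 3), (0, 5.333)
3. C1, C2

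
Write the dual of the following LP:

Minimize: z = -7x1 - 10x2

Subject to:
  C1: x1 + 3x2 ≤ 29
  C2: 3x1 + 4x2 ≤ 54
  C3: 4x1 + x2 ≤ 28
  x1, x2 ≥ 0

Primal min cᵀx s.t. Ax ≤ b, x ≥ 0  →  Dual max −bᵀy s.t. Aᵀy ≥ −c, y ≥ 0.

Maximize: z = -29y1 - 54y2 - 28y3

Subject to:
  y1 + 3y2 + 4y3 ≥ 7
  3y1 + 4y2 + y3 ≥ 10
  y1, y2, y3 ≥ 0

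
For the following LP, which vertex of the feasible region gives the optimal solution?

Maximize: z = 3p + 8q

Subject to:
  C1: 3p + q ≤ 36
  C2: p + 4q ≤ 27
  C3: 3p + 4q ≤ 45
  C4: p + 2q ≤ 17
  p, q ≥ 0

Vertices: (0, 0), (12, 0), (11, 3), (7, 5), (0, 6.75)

Evaluate the objective at each vertex of the feasible region:
  z(0, 0) = 0
  z(12, 0) = 36
  z(11, 3) = 57
  z(7, 5) = 61  ←
  z(0, 6.75) = 54
The maximum is at p = 7, q = 5.

(7, 5)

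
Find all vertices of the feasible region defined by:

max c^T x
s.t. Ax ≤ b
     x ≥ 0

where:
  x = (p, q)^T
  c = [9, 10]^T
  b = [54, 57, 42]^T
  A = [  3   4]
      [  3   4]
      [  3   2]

(0, 0), (14, 0), (10, 6), (0, 13.5)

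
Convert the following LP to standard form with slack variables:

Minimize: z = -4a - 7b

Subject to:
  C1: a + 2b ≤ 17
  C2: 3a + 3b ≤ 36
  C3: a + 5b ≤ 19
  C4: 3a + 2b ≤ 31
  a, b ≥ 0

min z = -4a - 7b

s.t.
  a + 2b + s1 = 17
  3a + 3b + s2 = 36
  a + 5b + s3 = 19
  3a + 2b + s4 = 31
  a, b, s1, s2, s3, s4 ≥ 0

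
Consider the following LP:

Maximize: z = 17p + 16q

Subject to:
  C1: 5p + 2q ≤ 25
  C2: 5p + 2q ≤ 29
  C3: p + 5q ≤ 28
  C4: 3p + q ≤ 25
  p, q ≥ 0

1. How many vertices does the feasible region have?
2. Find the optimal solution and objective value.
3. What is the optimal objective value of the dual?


1. 4
2. p = 3, q = 5, z = 131
3. 131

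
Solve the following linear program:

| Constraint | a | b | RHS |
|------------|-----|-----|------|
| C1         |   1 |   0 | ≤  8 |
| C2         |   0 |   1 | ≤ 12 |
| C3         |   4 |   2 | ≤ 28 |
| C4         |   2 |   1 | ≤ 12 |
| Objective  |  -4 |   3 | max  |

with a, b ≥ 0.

Evaluate the objective at each vertex of the feasible region:
  z(0, 0) = 0
  z(6, 0) = -24
  z(0, 12) = 36  ←
The maximum is at a = 0, b = 12.

a = 0, b = 12, z = 36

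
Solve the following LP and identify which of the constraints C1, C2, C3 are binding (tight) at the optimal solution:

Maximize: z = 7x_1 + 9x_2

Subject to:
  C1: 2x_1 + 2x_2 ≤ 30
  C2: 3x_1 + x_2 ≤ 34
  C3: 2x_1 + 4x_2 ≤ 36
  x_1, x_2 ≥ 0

At x_1 = 10, x_2 = 4, compute slack b - a·x for each constraint:
  C1: 30 − 28 = 2  (slack)
  C2: 34 − 34 = 0  (binding)
  C3: 36 − 36 = 0  (binding)

Optimal: x_1 = 10, x_2 = 4
Binding: C2, C3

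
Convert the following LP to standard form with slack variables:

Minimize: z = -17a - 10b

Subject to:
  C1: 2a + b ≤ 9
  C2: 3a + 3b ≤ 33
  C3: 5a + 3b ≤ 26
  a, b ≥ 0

min z = -17a - 10b

s.t.
  2a + b + s1 = 9
  3a + 3b + s2 = 33
  5a + 3b + s3 = 26
  a, b, s1, s2, s3 ≥ 0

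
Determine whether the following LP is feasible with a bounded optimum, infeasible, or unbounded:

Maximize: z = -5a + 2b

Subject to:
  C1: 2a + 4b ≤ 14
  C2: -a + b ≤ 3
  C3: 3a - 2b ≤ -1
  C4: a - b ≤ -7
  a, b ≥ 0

Infeasible (no feasible solution exists)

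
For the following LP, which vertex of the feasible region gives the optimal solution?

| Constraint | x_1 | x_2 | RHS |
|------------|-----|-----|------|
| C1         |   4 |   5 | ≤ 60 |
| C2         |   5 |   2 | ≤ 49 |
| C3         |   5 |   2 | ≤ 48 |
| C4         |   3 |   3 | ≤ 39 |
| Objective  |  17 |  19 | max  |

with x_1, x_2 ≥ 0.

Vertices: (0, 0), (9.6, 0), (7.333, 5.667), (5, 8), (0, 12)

Evaluate the objective at each vertex of the feasible region:
  z(0, 0) = 0
  z(9.6, 0) = 163.2
  z(7.333, 5.667) = 232.3
  z(5, 8) = 237  ←
  z(0, 12) = 228
The maximum is at x_1 = 5, x_2 = 8.

(5, 8)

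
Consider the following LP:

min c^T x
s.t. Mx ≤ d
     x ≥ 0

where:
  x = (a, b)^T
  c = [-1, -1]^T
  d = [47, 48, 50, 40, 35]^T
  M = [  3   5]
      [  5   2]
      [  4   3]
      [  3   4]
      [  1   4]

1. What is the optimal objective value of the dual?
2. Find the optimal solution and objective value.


1. -12
2. a = 8, b = 4, z = -12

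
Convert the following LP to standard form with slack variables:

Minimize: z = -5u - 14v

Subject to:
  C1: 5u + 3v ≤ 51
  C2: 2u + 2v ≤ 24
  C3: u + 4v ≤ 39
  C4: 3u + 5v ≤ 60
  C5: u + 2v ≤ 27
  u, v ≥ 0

min z = -5u - 14v

s.t.
  5u + 3v + s1 = 51
  2u + 2v + s2 = 24
  u + 4v + s3 = 39
  3u + 5v + s4 = 60
  u + 2v + s5 = 27
  u, v, s1, s2, s3, s4, s5 ≥ 0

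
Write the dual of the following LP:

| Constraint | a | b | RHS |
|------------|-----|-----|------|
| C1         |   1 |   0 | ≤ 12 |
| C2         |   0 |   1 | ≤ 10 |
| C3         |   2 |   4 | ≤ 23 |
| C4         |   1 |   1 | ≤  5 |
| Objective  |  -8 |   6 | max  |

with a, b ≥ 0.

Primal max cᵀx s.t. Ax ≤ b, x ≥ 0  →  Dual min bᵀy s.t. Aᵀy ≥ c, y ≥ 0.

Minimize: z = 12y1 + 10y2 + 23y3 + 5y4

Subject to:
  y1 + 2y3 + y4 ≥ -8
  y2 + 4y3 + y4 ≥ 6
  y1, y2, y3, y4 ≥ 0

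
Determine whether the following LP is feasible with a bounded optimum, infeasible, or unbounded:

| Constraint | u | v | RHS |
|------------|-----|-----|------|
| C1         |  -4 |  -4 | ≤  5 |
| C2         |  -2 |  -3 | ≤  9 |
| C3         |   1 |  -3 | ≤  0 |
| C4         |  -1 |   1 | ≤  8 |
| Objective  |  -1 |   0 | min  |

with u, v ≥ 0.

Unbounded (objective can decrease without bound)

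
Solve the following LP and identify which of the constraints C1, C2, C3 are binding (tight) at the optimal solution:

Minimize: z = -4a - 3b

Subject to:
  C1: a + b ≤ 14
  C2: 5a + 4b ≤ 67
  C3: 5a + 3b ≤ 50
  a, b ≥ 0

At a = 4, b = 10, compute slack b - a·x for each constraint:
  C1: 14 − 14 = 0  (binding)
  C2: 67 − 60 = 7  (slack)
  C3: 50 − 50 = 0  (binding)

Optimal: a = 4, b = 10
Binding: C1, C3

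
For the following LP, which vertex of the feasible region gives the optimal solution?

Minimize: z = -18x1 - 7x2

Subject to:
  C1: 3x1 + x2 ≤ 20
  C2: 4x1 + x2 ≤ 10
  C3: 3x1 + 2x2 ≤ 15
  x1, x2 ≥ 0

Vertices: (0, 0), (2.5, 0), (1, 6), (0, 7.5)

Evaluate the objective at each vertex of the feasible region:
  z(0, 0) = 0
  z(2.5, 0) = -45
  z(1, 6) = -60  ←
  z(0, 7.5) = -52.5
The minimum is at x1 = 1, x2 = 6.

(1, 6)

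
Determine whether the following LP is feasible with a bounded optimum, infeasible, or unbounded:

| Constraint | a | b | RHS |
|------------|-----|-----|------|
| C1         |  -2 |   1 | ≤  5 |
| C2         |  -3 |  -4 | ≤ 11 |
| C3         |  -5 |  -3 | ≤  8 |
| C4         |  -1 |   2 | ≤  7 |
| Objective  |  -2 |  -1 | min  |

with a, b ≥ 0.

Unbounded (objective can decrease without bound)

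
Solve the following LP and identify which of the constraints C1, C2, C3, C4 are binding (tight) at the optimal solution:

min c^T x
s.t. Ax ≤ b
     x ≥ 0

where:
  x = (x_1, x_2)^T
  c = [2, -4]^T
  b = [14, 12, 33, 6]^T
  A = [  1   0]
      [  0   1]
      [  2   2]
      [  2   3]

At x_1 = 0, x_2 = 2, compute slack b - a·x for each constraint:
  C1: 14 − 0 = 14  (slack)
  C2: 12 − 2 = 10  (slack)
  C3: 33 − 4 = 29  (slack)
  C4: 6 − 6 = 0  (binding)

Optimal: x_1 = 0, x_2 = 2
Binding: C4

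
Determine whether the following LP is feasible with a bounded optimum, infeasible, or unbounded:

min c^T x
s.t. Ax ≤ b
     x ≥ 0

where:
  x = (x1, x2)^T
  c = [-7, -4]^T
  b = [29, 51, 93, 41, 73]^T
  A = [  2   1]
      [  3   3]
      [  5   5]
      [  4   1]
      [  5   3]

Feasible with a bounded optimal solution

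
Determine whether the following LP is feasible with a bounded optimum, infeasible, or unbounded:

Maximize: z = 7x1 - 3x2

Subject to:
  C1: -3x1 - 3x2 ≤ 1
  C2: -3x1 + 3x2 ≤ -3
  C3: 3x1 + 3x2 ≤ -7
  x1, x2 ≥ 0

Infeasible (no feasible solution exists)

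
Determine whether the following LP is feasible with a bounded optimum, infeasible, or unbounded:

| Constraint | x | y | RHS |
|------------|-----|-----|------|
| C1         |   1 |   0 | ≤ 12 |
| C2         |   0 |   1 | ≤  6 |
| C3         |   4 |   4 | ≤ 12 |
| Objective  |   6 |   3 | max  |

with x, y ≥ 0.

Feasible with a bounded optimal solution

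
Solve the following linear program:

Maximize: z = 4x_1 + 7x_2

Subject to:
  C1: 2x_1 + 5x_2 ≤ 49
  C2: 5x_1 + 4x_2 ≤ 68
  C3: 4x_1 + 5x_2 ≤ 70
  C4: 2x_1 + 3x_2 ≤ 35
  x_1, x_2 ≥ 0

Evaluate the objective at each vertex of the feasible region:
  z(0, 0) = 0
  z(13.6, 0) = 54.4
  z(9.143, 5.571) = 75.57
  z(7, 7) = 77  ←
  z(0, 9.8) = 68.6
The maximum is at x_1 = 7, x_2 = 7.

x_1 = 7, x_2 = 7, z = 77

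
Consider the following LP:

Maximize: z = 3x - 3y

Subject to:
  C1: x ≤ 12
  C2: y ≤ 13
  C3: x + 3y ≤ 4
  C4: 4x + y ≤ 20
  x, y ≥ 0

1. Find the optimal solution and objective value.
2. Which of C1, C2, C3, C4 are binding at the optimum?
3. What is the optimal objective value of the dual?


1. x = 4, y = 0, z = 12
2. C3
3. 12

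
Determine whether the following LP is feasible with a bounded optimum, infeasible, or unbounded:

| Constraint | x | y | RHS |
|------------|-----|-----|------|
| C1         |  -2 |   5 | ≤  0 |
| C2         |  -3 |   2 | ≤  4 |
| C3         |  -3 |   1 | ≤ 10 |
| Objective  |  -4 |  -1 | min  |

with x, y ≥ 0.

Unbounded (objective can decrease without bound)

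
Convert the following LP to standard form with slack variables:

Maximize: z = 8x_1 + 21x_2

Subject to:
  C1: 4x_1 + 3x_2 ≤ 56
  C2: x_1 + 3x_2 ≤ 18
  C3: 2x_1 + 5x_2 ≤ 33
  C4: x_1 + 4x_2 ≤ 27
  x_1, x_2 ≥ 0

max z = 8x_1 + 21x_2

s.t.
  4x_1 + 3x_2 + s1 = 56
  x_1 + 3x_2 + s2 = 18
  2x_1 + 5x_2 + s3 = 33
  x_1 + 4x_2 + s4 = 27
  x_1, x_2, s1, s2, s3, s4 ≥ 0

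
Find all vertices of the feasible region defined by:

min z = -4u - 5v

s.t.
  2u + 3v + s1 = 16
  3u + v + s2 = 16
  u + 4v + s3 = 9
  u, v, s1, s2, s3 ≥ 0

(0, 0), (5.333, 0), (5, 1), (0, 2.25)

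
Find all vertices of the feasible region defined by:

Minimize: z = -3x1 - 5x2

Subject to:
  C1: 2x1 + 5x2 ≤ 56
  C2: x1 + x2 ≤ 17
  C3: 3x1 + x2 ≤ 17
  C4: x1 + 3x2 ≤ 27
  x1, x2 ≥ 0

(0, 0), (5.667, 0), (3, 8), (0, 9)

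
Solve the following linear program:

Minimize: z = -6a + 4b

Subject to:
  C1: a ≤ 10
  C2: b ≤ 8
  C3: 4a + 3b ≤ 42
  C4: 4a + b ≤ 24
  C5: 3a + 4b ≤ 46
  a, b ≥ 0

Evaluate the objective at each vertex of the feasible region:
  z(0, 0) = 0
  z(6, 0) = -36  ←
  z(4, 8) = 8
  z(0, 8) = 32
The minimum is at a = 6, b = 0.

a = 6, b = 0, z = -36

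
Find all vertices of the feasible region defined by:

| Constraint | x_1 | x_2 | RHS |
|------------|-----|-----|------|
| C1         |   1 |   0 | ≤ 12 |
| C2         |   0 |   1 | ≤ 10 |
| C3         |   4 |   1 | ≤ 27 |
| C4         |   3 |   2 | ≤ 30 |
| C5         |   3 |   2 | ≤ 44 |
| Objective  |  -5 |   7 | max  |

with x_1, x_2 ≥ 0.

(0, 0), (6.75, 0), (4.8, 7.8), (3.333, 10), (0, 10)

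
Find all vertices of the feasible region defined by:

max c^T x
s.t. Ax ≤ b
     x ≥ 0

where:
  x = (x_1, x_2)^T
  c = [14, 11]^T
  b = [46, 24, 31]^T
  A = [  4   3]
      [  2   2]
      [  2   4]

(0, 0), (11.5, 0), (10, 2), (8.5, 3.5), (0, 7.75)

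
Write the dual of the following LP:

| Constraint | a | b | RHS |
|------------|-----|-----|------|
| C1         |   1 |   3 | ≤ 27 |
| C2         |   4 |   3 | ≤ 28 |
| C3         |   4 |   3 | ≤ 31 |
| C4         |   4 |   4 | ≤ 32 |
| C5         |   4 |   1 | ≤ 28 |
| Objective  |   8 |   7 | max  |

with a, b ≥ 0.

Primal max cᵀx s.t. Ax ≤ b, x ≥ 0  →  Dual min bᵀy s.t. Aᵀy ≥ c, y ≥ 0.

Minimize: z = 27y1 + 28y2 + 31y3 + 32y4 + 28y5

Subject to:
  y1 + 4y2 + 4y3 + 4y4 + 4y5 ≥ 8
  3y1 + 3y2 + 3y3 + 4y4 + y5 ≥ 7
  y1, y2, y3, y4, y5 ≥ 0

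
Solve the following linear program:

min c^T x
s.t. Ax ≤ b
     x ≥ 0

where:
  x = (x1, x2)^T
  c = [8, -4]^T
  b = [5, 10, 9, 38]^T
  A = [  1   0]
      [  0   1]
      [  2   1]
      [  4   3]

Evaluate the objective at each vertex of the feasible region:
  z(0, 0) = 0
  z(4.5, 0) = 36
  z(0, 9) = -36  ←
The minimum is at x1 = 0, x2 = 9.

x1 = 0, x2 = 9, z = -36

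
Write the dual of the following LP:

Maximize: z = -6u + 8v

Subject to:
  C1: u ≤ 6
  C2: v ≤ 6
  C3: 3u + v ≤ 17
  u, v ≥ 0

Primal max cᵀx s.t. Ax ≤ b, x ≥ 0  →  Dual min bᵀy s.t. Aᵀy ≥ c, y ≥ 0.

Minimize: z = 6y1 + 6y2 + 17y3

Subject to:
  y1 + 3y3 ≥ -6
  y2 + y3 ≥ 8
  y1, y2, y3 ≥ 0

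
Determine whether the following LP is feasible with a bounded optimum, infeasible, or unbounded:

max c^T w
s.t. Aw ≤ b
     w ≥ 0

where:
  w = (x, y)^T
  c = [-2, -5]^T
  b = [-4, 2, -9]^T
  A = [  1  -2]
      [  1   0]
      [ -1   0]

Infeasible (no feasible solution exists)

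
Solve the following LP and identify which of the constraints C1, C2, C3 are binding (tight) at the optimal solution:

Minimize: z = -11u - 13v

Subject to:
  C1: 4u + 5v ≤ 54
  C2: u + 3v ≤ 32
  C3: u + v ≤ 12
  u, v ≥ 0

At u = 6, v = 6, compute slack b - a·x for each constraint:
  C1: 54 − 54 = 0  (binding)
  C2: 32 − 24 = 8  (slack)
  C3: 12 − 12 = 0  (binding)

Optimal: u = 6, v = 6
Binding: C1, C3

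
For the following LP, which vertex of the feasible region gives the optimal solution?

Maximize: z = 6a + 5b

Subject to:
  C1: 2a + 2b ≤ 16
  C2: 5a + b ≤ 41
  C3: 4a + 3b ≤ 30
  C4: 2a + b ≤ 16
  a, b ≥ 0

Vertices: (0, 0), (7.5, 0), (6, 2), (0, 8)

Evaluate the objective at each vertex of the feasible region:
  z(0, 0) = 0
  z(7.5, 0) = 45
  z(6, 2) = 46  ←
  z(0, 8) = 40
The maximum is at a = 6, b = 2.

(6, 2)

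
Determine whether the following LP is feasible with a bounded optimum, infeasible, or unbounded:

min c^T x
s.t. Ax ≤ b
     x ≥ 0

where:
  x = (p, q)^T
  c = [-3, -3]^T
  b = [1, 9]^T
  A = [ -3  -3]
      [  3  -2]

Unbounded (objective can decrease without bound)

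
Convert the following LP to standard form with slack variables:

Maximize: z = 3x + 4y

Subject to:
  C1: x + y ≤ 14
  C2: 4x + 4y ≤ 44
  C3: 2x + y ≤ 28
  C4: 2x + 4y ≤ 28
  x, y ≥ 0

max z = 3x + 4y

s.t.
  x + y + s1 = 14
  4x + 4y + s2 = 44
  2x + y + s3 = 28
  2x + 4y + s4 = 28
  x, y, s1, s2, s3, s4 ≥ 0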